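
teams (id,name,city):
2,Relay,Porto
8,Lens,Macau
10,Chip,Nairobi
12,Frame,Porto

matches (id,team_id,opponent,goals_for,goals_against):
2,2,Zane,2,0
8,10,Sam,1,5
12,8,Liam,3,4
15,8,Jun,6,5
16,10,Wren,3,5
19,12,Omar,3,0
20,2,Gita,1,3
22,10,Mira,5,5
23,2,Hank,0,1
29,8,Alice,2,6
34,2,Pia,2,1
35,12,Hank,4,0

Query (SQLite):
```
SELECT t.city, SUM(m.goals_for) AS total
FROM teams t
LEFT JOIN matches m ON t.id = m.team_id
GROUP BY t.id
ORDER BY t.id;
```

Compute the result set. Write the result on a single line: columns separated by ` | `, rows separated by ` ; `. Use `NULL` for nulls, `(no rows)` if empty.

LEFT JOIN keeps every teams row; unmatched ones get NULL for matches columns.
Group by teams.id and compute SUM(m.goals_for). SUM over an all-NULL group is NULL.
  2: ids {2, 20, 23, 34} → SUM(m.goals_for)=5
  8: ids {12, 15, 29} → SUM(m.goals_for)=11
  10: ids {8, 16, 22} → SUM(m.goals_for)=9
  12: ids {19, 35} → SUM(m.goals_for)=7

Porto | 5 ; Macau | 11 ; Nairobi | 9 ; Porto | 7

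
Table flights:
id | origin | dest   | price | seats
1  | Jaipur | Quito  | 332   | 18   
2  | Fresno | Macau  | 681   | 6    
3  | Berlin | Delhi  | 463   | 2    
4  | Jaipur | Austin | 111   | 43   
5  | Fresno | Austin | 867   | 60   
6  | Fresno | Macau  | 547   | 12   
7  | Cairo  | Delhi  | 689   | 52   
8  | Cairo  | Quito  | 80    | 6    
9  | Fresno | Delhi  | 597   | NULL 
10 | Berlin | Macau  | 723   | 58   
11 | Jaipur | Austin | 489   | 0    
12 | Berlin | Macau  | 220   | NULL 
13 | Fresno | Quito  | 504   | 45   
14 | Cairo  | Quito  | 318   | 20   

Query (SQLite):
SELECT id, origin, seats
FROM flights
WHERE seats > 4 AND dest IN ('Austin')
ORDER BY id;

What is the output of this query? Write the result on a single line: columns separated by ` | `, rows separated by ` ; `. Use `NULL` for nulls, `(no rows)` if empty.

4 | Jaipur | 43 ; 5 | Fresno | 60

seats > 4: ids {1, 2, 4, 5, 6, 7, 8, 10, 13, 14}
dest IN ('Austin'): ids {4, 5, 11}
Combine with AND.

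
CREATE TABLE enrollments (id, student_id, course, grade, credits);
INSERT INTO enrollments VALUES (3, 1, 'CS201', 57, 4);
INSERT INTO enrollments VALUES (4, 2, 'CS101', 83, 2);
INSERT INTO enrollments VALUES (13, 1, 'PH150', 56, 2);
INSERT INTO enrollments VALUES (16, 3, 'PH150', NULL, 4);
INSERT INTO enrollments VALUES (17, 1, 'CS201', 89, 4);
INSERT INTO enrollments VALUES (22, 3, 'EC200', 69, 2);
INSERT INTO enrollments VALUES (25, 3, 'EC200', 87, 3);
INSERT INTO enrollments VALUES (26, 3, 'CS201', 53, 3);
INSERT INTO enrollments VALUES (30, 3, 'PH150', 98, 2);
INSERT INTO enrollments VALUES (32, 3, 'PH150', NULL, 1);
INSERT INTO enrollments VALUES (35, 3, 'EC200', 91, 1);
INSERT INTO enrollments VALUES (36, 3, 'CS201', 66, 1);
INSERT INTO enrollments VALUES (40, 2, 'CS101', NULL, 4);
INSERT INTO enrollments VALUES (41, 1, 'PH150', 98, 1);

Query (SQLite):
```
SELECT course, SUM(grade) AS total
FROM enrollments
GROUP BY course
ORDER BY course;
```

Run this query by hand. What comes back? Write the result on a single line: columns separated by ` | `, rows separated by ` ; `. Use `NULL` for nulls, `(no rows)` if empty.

Partition enrollments by course; compute SUM(grade) within each group.
  CS101: ids {4, 40} → SUM(grade)=83
  CS201: ids {3, 17, 26, 36} → SUM(grade)=265
  EC200: ids {22, 25, 35} → SUM(grade)=247
  PH150: ids {13, 16, 30, 32, 41} → SUM(grade)=252

CS101 | 83 ; CS201 | 265 ; EC200 | 247 ; PH150 | 252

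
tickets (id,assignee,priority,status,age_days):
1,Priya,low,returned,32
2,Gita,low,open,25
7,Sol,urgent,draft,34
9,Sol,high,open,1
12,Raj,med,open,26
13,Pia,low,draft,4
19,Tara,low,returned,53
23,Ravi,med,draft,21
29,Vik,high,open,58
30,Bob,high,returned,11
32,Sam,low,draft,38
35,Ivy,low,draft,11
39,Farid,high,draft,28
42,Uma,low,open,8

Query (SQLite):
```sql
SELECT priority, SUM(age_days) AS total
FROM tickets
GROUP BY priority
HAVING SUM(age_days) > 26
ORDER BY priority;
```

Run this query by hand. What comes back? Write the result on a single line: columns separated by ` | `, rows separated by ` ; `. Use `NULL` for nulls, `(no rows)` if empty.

high | 98 ; low | 171 ; med | 47 ; urgent | 34

Partition tickets by priority; compute SUM(age_days) within each group.
HAVING: keep groups where SUM(age_days) > 26.
  high: ids {9, 29, 30, 39} → SUM(age_days)=98
  low: ids {1, 2, 13, 19, 32, 35, 42} → SUM(age_days)=171
  med: ids {12, 23} → SUM(age_days)=47
  urgent: ids {7} → SUM(age_days)=34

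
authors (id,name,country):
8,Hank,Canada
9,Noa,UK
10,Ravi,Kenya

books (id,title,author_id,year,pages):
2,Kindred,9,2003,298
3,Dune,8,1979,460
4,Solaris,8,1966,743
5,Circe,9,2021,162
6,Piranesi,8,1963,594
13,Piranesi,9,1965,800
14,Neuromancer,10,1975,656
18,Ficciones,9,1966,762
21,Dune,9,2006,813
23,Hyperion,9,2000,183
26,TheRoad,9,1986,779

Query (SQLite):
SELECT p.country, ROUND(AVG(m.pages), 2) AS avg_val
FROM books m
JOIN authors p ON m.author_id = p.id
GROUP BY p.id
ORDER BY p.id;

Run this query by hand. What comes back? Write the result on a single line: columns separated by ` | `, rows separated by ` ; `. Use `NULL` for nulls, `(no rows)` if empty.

Join each books row to its authors via author_id.
Group joined rows by authors.id; compute ROUND(AVG(m.pages), 2) per group.
  8: ids {3, 4, 6} → ROUND(AVG(m.pages), 2)=599
  9: ids {2, 5, 13, 18, 21, 23, 26} → ROUND(AVG(m.pages), 2)=542.43
  10: ids {14} → ROUND(AVG(m.pages), 2)=656

Canada | 599 ; UK | 542.43 ; Kenya | 656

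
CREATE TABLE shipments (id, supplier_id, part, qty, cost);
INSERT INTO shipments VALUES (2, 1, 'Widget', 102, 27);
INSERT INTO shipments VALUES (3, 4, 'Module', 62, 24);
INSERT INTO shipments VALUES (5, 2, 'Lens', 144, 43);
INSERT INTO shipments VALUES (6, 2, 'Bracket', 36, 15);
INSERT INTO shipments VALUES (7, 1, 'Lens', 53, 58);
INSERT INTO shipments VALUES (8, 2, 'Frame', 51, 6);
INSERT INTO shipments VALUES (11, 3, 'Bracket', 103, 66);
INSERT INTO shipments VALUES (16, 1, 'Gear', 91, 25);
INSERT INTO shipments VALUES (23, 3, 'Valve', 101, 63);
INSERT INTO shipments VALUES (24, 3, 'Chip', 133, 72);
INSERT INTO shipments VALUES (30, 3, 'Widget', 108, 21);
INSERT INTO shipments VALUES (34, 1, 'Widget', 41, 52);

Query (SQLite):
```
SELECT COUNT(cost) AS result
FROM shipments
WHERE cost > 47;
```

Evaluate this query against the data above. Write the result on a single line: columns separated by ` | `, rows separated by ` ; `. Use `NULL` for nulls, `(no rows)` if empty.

Rows where cost > 47 → cost values: [58, 66, 63, 72, 52].
COUNT(cost) counts non-NULL values → 5.

5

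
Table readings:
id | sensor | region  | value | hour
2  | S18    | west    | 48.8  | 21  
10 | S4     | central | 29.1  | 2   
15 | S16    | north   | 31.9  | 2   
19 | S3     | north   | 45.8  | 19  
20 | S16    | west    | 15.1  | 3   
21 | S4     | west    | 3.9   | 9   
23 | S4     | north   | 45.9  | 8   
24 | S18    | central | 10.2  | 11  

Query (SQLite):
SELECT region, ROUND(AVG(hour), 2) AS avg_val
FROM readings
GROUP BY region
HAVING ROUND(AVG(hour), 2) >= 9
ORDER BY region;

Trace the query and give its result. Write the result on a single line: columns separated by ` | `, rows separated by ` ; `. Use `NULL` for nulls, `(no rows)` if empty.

north | 9.67 ; west | 11

Partition readings by region; compute ROUND(AVG(hour), 2) within each group.
HAVING: keep groups where ROUND(AVG(hour), 2) >= 9.
  central: ids {10, 24} → ROUND(AVG(hour), 2)=6.5
  north: ids {15, 19, 23} → ROUND(AVG(hour), 2)=9.67
  west: ids {2, 20, 21} → ROUND(AVG(hour), 2)=11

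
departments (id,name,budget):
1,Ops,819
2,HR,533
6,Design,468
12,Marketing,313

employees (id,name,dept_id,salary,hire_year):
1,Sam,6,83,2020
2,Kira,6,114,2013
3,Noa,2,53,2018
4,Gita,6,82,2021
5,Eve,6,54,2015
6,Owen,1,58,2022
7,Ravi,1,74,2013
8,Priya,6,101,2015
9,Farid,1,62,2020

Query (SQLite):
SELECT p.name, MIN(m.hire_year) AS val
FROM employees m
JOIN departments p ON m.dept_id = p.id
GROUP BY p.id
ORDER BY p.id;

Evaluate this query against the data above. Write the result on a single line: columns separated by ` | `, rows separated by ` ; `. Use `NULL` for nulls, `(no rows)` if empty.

Ops | 2013 ; HR | 2018 ; Design | 2013

Join each employees row to its departments via dept_id.
Group joined rows by departments.id; compute MIN(m.hire_year) per group.
  1: ids {6, 7, 9} → MIN(m.hire_year)=2013
  2: ids {3} → MIN(m.hire_year)=2018
  6: ids {1, 2, 4, 5, 8} → MIN(m.hire_year)=2013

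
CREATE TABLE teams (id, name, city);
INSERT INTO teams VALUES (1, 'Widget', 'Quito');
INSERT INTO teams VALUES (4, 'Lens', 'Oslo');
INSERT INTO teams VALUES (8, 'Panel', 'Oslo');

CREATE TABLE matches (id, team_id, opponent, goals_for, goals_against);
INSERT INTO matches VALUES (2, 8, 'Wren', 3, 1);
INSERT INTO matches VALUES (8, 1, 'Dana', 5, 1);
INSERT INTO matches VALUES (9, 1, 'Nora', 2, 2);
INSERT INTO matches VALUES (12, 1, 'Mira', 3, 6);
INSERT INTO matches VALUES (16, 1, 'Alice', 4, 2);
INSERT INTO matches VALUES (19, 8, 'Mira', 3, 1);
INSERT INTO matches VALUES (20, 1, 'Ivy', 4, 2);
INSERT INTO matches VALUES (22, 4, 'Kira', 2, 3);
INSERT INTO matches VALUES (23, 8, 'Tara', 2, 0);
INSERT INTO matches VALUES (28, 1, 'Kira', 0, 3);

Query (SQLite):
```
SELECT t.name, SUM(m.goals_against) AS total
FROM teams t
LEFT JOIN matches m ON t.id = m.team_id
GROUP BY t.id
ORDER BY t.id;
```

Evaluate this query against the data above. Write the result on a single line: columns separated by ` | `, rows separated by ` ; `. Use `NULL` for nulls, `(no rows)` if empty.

Widget | 16 ; Lens | 3 ; Panel | 2

LEFT JOIN keeps every teams row; unmatched ones get NULL for matches columns.
Group by teams.id and compute SUM(m.goals_against). SUM over an all-NULL group is NULL.
  1: ids {8, 9, 12, 16, 20, 28} → SUM(m.goals_against)=16
  4: ids {22} → SUM(m.goals_against)=3
  8: ids {2, 19, 23} → SUM(m.goals_against)=2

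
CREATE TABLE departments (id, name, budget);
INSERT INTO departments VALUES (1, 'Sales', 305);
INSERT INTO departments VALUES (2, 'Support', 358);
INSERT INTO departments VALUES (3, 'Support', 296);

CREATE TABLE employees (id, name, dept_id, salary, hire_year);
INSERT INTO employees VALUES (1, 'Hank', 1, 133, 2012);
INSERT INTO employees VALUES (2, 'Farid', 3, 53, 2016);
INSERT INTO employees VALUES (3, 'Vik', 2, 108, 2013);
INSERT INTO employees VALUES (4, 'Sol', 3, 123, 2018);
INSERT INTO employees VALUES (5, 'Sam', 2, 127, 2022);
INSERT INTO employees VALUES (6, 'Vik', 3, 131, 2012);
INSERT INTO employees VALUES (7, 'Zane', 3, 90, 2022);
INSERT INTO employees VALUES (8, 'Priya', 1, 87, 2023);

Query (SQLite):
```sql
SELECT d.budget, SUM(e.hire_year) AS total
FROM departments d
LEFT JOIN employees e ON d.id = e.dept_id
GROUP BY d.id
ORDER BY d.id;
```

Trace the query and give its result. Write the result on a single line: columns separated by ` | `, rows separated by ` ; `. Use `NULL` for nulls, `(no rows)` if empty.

LEFT JOIN keeps every departments row; unmatched ones get NULL for employees columns.
Group by departments.id and compute SUM(e.hire_year). SUM over an all-NULL group is NULL.
  1: ids {1, 8} → SUM(e.hire_year)=4035
  2: ids {3, 5} → SUM(e.hire_year)=4035
  3: ids {2, 4, 6, 7} → SUM(e.hire_year)=8068

305 | 4035 ; 358 | 4035 ; 296 | 8068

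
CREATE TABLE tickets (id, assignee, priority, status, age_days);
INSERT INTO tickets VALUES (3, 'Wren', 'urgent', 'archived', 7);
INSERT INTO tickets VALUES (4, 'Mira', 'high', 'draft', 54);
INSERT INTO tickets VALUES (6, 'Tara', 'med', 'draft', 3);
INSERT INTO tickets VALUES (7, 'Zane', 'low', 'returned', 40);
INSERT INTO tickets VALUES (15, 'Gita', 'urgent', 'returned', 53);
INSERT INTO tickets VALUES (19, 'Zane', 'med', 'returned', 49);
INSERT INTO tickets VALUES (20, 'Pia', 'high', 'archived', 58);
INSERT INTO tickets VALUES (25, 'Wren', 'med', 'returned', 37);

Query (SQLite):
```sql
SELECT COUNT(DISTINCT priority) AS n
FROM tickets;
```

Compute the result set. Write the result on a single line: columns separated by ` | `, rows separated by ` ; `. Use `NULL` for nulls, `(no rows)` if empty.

4

Count distinct non-NULL priority values.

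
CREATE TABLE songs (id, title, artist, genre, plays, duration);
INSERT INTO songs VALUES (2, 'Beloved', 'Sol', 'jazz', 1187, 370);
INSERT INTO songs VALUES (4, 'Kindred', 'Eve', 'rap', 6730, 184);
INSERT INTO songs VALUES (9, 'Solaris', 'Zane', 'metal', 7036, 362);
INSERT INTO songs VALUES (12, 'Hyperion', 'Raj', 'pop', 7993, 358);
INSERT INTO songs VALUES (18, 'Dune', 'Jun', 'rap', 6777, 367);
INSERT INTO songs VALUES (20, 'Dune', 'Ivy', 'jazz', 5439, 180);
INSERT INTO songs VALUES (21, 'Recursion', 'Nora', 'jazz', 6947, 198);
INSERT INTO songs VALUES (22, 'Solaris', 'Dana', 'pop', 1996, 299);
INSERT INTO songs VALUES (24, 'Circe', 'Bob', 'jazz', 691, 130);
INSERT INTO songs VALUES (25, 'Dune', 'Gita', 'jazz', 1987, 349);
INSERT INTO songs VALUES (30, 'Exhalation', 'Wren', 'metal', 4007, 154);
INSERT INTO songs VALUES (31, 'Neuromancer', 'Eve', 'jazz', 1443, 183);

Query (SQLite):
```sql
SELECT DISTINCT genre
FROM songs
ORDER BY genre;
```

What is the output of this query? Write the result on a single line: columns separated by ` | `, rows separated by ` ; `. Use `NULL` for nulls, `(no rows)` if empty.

Collect distinct genre values from songs.

jazz ; metal ; pop ; rap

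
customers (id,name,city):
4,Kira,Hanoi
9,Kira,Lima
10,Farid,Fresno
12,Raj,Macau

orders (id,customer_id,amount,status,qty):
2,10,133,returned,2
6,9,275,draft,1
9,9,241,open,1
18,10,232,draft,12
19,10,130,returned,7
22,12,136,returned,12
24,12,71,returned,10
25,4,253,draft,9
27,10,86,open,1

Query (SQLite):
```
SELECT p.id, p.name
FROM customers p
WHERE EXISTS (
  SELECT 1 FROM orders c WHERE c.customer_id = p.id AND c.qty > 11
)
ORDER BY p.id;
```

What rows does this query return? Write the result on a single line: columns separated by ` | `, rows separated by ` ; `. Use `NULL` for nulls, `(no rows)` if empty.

10 | Farid ; 12 | Raj

For each customers row, check whether any orders with matching customer_id has qty > 11.
Keep rows where that is true.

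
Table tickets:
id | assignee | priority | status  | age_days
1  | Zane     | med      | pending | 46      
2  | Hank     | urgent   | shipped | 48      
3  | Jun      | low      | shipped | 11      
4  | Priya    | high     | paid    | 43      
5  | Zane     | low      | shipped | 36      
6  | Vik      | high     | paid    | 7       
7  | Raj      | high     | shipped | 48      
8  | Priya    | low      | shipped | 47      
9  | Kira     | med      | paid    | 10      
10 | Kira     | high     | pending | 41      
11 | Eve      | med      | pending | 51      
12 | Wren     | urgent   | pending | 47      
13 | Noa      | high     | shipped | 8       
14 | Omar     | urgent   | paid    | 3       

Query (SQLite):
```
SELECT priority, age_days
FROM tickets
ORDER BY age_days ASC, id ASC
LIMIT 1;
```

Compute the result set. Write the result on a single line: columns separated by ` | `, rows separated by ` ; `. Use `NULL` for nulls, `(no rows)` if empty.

Sort by age_days asc, tiebreak id asc: (3, id=14), (7, id=6), (8, id=13), (10, id=9) …. Take first 1.

urgent | 3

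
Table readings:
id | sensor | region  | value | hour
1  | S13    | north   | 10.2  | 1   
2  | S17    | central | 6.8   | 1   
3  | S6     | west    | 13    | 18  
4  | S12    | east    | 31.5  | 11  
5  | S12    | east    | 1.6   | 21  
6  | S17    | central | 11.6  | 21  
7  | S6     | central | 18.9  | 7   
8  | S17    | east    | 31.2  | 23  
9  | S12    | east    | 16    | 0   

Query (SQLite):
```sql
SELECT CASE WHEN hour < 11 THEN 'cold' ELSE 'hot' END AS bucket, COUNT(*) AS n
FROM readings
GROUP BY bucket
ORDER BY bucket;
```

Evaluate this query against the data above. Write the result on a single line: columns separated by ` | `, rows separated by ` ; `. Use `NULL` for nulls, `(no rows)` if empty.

cold | 4 ; hot | 5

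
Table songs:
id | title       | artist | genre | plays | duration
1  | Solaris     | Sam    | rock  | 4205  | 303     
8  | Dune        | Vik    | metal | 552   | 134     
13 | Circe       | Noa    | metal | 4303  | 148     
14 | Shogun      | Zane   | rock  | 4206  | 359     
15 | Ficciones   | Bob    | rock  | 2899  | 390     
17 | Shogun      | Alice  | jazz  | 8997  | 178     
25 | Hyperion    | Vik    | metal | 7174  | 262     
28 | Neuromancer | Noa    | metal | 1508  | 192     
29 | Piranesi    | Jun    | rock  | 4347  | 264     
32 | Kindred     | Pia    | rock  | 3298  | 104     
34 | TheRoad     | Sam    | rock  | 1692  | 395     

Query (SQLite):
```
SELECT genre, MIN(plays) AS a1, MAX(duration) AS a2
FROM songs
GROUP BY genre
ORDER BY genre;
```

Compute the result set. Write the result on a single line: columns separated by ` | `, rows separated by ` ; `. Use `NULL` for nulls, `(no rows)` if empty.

Group songs by genre.
Per group compute: MIN(plays), MAX(duration).
  jazz: ids {17} → MIN(plays)=8997, MAX(duration)=178
  metal: ids {8, 13, 25, 28} → MIN(plays)=552, MAX(duration)=262
  rock: ids {1, 14, 15, 29, 32, 34} → MIN(plays)=1692, MAX(duration)=395

jazz | 8997 | 178 ; metal | 552 | 262 ; rock | 1692 | 395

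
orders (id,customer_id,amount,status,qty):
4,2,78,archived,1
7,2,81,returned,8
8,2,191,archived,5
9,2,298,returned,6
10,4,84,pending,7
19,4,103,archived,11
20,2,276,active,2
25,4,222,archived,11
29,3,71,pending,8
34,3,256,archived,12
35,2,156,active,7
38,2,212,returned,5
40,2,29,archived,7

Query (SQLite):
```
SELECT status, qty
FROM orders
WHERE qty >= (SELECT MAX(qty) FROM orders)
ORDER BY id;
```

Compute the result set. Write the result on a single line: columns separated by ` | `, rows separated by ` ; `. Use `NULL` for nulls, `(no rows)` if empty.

archived | 12

Scalar subquery: MAX(qty) over all orders rows = 12.
Keep rows where qty >= that value.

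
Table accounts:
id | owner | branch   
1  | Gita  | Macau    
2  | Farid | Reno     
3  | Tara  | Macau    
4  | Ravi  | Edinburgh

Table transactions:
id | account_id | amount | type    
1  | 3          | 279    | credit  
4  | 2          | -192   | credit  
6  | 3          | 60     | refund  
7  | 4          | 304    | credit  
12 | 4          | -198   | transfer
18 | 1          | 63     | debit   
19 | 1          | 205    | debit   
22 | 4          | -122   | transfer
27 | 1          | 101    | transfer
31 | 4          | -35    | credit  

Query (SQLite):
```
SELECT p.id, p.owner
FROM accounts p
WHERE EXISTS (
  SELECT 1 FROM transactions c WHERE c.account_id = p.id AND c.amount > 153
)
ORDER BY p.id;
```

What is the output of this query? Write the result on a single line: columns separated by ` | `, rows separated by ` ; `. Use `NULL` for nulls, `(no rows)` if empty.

1 | Gita ; 3 | Tara ; 4 | Ravi

For each accounts row, check whether any transactions with matching account_id has amount > 153.
Keep rows where that is true.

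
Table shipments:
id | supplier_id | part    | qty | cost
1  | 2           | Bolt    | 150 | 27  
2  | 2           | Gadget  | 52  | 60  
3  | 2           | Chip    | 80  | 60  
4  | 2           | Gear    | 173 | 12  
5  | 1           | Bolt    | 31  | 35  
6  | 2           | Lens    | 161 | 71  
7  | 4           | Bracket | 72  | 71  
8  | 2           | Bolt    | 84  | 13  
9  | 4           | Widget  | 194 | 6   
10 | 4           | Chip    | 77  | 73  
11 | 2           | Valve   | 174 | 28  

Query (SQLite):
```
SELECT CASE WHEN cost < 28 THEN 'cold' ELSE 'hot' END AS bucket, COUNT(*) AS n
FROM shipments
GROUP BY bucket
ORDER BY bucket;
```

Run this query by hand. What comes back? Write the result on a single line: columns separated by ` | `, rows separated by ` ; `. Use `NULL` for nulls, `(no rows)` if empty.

Bucket rows by cost < 28 → 'cold' else 'hot'; count each bucket.

cold | 4 ; hot | 7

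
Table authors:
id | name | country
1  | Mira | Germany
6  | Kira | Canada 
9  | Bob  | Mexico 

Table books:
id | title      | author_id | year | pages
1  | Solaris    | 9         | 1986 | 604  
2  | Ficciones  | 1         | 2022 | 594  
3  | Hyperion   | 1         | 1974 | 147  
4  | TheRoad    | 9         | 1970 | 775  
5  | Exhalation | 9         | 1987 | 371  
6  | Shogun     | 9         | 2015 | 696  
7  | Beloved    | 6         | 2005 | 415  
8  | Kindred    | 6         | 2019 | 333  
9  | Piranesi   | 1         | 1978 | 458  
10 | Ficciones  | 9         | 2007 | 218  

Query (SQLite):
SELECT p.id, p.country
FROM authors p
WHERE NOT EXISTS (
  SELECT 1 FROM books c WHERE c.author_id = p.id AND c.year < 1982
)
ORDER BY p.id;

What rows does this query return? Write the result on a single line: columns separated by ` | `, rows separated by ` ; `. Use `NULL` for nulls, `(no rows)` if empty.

6 | Canada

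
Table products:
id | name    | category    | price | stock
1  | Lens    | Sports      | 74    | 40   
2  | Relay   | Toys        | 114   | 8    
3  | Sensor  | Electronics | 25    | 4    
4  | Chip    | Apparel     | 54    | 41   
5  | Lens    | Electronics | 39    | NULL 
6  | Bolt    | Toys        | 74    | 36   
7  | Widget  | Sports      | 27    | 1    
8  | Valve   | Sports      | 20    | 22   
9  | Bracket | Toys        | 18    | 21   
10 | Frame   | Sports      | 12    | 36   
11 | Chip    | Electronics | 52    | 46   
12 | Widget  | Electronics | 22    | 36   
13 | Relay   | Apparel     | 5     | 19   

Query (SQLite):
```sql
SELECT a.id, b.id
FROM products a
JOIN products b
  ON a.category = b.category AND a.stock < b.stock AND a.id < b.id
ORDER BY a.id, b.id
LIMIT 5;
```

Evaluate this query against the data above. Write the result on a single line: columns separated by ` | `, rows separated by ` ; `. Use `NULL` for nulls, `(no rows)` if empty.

2 | 6 ; 2 | 9 ; 3 | 11 ; 3 | 12 ; 7 | 8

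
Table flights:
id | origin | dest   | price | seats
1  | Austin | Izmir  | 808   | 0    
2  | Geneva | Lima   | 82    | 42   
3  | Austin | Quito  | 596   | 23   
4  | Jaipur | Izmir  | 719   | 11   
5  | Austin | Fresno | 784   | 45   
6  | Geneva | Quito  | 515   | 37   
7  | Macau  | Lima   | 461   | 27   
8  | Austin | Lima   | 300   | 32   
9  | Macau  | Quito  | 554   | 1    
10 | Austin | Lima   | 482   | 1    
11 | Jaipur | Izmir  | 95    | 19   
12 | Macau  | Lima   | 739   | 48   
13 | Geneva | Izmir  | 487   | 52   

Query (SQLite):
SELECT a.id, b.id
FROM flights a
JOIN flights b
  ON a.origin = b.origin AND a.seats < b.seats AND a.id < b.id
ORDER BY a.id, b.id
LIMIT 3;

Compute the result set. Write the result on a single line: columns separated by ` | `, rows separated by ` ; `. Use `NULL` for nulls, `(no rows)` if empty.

1 | 3 ; 1 | 5 ; 1 | 8

Pairs (a,b) with same origin, a.seats < b.seats, a.id < b.id.
origin groups: Austin:{1,3,5,8,10} Geneva:{2,6,13} Jaipur:{4,11} Macau:{7,9,12}
Ordered by (a.id, b.id); first 3.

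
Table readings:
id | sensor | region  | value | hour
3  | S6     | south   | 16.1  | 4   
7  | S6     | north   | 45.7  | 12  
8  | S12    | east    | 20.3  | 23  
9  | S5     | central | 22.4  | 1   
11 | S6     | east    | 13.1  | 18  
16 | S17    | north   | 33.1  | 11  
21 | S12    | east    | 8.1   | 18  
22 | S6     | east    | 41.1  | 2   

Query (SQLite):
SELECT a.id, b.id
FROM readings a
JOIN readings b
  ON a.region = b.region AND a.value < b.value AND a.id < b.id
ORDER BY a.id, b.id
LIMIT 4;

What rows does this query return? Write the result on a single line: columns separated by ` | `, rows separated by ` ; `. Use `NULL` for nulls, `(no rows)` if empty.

8 | 22 ; 11 | 22 ; 21 | 22

Pairs (a,b) with same region, a.value < b.value, a.id < b.id.
region groups: central:{9} east:{8,11,21,22} north:{7,16} south:{3}
Ordered by (a.id, b.id); first 4.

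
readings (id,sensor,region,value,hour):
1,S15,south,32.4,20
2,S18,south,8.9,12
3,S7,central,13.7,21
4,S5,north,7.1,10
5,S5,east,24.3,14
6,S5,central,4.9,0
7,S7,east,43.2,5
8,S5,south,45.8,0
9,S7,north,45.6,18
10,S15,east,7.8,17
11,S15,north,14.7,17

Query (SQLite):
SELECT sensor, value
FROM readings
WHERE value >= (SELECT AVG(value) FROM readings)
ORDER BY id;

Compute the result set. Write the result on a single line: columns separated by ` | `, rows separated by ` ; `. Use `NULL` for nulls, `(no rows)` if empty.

S15 | 32.4 ; S5 | 24.3 ; S7 | 43.2 ; S5 | 45.8 ; S7 | 45.6

Scalar subquery: AVG(value) over all readings rows = 22.581818 (≈; comparison uses full precision).
Keep rows where value >= that value.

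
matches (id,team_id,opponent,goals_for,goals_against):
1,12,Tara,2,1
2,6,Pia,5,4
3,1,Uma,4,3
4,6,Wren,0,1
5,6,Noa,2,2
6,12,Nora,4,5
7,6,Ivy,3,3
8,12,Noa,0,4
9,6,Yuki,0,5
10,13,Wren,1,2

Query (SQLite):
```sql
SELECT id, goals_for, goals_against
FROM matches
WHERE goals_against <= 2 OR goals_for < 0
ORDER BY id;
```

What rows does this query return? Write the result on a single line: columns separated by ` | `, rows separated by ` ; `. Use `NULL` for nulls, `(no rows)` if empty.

1 | 2 | 1 ; 4 | 0 | 1 ; 5 | 2 | 2 ; 10 | 1 | 2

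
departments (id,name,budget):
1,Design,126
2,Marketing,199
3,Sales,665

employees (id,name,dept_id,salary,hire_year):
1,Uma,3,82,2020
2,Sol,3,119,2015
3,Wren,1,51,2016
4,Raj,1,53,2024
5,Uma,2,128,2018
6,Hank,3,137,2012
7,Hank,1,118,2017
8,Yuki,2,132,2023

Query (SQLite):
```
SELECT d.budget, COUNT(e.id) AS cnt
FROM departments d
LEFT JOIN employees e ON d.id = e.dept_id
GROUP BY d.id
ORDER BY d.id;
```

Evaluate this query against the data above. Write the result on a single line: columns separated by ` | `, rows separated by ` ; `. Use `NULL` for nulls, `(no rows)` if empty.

LEFT JOIN keeps every departments row; unmatched ones get NULL for employees columns.
Group by departments.id and compute COUNT(e.id). COUNT(col) of an all-NULL group is 0.
  1: ids {3, 4, 7} → COUNT(e.id)=3
  2: ids {5, 8} → COUNT(e.id)=2
  3: ids {1, 2, 6} → COUNT(e.id)=3

126 | 3 ; 199 | 2 ; 665 | 3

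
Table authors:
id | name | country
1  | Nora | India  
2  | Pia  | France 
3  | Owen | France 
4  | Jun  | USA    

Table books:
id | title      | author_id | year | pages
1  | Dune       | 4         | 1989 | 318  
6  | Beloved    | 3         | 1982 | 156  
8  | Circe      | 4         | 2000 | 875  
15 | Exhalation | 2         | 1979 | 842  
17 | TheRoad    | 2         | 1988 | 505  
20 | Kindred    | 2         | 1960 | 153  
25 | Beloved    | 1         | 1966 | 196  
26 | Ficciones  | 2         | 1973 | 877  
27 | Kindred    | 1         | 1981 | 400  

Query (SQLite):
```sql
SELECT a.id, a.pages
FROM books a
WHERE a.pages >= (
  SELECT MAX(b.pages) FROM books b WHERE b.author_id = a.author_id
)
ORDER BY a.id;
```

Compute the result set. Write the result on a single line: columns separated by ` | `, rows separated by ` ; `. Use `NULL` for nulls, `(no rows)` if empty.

6 | 156 ; 8 | 875 ; 26 | 877 ; 27 | 400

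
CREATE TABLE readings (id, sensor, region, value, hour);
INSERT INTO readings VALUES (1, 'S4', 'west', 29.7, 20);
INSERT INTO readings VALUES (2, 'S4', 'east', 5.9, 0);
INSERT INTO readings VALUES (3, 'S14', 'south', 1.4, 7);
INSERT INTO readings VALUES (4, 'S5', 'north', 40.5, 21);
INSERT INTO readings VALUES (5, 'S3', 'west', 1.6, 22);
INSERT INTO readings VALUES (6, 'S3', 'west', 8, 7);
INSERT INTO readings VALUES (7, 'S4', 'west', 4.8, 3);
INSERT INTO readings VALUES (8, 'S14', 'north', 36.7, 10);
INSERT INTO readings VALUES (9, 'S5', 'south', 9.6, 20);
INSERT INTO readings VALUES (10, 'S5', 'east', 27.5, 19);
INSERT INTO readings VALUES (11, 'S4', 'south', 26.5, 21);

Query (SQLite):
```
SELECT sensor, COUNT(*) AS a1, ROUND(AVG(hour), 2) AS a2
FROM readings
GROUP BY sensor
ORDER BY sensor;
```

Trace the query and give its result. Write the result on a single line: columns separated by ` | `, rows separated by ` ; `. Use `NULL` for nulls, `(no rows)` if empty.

Group readings by sensor.
Per group compute: COUNT(*), ROUND(AVG(hour), 2).
  S14: ids {3, 8} → COUNT(*)=2, ROUND(AVG(hour), 2)=8.5
  S3: ids {5, 6} → COUNT(*)=2, ROUND(AVG(hour), 2)=14.5
  S4: ids {1, 2, 7, 11} → COUNT(*)=4, ROUND(AVG(hour), 2)=11
  S5: ids {4, 9, 10} → COUNT(*)=3, ROUND(AVG(hour), 2)=20

S14 | 2 | 8.5 ; S3 | 2 | 14.5 ; S4 | 4 | 11 ; S5 | 3 | 20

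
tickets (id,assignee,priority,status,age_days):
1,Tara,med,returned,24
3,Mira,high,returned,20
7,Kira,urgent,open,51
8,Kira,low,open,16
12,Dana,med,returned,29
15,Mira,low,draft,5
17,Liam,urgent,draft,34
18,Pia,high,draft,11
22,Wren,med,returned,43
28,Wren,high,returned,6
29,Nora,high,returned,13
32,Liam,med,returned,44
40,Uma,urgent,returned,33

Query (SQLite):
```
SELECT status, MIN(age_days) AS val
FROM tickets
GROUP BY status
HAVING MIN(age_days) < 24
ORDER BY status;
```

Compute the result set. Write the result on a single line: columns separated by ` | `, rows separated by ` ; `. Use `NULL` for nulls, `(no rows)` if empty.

draft | 5 ; open | 16 ; returned | 6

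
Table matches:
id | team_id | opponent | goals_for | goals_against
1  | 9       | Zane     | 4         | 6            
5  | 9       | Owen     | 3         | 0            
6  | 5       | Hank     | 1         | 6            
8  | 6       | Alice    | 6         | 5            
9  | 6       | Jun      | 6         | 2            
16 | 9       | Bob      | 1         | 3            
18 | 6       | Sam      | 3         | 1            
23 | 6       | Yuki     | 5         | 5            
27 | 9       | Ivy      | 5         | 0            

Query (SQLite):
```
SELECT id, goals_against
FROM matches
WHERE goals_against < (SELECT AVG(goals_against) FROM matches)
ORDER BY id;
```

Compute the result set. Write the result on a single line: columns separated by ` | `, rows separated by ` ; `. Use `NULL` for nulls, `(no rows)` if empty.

5 | 0 ; 9 | 2 ; 16 | 3 ; 18 | 1 ; 27 | 0

Scalar subquery: AVG(goals_against) over all matches rows = 3.111111 (≈; comparison uses full precision).
Keep rows where goals_against < that value.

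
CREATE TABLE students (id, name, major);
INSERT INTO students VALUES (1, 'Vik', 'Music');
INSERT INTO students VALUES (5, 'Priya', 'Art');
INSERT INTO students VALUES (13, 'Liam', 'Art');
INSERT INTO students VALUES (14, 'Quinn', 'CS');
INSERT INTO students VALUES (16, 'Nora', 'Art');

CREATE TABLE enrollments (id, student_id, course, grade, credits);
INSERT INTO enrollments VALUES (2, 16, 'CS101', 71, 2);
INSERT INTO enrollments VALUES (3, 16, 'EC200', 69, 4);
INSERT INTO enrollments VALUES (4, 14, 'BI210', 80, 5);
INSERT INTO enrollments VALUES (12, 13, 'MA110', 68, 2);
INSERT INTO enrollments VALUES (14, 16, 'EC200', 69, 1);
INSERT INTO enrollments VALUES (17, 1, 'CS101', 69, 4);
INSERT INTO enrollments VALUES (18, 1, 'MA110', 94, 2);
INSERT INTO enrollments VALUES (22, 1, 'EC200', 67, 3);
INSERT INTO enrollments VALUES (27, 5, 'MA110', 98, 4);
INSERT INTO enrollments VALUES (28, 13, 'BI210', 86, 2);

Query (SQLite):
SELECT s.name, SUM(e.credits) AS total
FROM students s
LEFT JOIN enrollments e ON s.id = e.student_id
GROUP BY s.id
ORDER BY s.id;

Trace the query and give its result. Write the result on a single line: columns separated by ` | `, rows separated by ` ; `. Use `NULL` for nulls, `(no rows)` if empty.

LEFT JOIN keeps every students row; unmatched ones get NULL for enrollments columns.
Group by students.id and compute SUM(e.credits). SUM over an all-NULL group is NULL.
  1: ids {17, 18, 22} → SUM(e.credits)=9
  5: ids {27} → SUM(e.credits)=4
  13: ids {12, 28} → SUM(e.credits)=4
  14: ids {4} → SUM(e.credits)=5
  16: ids {2, 3, 14} → SUM(e.credits)=7

Vik | 9 ; Priya | 4 ; Liam | 4 ; Quinn | 5 ; Nora | 7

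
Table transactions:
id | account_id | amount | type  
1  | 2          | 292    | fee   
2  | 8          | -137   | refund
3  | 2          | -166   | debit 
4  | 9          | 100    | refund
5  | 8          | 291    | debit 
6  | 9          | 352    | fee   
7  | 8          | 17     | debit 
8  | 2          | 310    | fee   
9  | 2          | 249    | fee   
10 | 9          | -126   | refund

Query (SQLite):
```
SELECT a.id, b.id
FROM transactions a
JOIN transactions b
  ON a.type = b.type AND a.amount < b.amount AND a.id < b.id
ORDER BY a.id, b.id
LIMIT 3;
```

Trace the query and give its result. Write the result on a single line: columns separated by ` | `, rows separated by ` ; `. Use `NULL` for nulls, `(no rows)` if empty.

1 | 6 ; 1 | 8 ; 2 | 4

Pairs (a,b) with same type, a.amount < b.amount, a.id < b.id.
type groups: debit:{3,5,7} fee:{1,6,8,9} refund:{2,4,10}
Ordered by (a.id, b.id); first 3.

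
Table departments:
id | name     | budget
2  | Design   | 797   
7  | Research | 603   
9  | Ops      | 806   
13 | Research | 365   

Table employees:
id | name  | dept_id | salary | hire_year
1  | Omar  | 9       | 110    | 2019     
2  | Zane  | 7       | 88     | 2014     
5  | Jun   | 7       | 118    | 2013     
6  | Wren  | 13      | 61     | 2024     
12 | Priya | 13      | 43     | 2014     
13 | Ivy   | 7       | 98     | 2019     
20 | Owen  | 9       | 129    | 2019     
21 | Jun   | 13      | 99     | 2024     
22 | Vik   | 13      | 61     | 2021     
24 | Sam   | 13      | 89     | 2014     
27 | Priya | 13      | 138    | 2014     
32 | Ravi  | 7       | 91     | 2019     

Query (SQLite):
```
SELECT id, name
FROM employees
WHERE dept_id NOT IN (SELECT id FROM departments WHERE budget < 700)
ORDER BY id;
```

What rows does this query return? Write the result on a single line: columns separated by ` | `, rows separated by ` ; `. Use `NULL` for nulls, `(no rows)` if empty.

1 | Omar ; 20 | Owen

Inner query: departments.id where budget < 700.
Outer: keep employees rows whose dept_id is not in that set.
Inner query → {7, 13}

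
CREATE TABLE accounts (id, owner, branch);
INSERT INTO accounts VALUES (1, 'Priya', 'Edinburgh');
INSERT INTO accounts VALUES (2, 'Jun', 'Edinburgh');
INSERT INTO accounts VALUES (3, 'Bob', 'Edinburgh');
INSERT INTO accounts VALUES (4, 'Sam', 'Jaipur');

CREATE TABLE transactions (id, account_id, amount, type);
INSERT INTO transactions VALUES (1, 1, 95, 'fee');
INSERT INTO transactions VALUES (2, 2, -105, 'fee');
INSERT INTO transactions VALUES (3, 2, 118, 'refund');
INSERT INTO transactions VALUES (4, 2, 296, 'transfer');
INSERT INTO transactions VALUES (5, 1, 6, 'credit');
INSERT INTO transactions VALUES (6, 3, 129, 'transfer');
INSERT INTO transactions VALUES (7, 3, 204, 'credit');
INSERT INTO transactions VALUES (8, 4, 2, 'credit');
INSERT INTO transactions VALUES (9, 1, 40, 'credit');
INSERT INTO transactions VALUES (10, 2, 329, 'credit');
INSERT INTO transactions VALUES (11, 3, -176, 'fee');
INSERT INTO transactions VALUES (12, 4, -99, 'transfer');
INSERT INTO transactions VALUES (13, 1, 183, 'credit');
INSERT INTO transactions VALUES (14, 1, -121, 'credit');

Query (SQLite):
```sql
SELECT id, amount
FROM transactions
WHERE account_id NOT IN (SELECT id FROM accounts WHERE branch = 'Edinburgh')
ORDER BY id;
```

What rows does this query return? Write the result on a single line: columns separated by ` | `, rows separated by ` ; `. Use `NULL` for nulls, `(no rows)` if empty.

8 | 2 ; 12 | -99

Inner query: accounts.id where branch = 'Edinburgh'.
Outer: keep transactions rows whose account_id is not in that set.
Inner query → {1, 2, 3}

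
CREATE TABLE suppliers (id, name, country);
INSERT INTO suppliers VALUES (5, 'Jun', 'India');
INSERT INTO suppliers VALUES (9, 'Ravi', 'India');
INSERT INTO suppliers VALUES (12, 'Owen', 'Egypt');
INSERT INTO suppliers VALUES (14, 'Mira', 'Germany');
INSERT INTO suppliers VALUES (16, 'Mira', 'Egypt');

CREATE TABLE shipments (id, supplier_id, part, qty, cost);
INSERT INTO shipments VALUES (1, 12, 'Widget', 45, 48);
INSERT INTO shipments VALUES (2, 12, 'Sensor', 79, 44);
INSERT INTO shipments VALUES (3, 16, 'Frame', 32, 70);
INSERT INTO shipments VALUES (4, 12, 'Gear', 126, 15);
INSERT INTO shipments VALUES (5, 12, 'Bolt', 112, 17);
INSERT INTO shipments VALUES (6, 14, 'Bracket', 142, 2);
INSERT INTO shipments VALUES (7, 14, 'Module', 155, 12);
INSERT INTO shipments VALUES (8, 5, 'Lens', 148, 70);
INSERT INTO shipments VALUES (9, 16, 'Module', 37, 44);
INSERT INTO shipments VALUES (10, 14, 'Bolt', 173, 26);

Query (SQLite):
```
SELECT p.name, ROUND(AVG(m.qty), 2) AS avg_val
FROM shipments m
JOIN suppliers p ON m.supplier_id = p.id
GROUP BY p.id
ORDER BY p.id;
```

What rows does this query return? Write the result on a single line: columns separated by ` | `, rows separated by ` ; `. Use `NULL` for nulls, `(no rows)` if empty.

Join each shipments row to its suppliers via supplier_id.
Group joined rows by suppliers.id; compute ROUND(AVG(m.qty), 2) per group.
  5: ids {8} → ROUND(AVG(m.qty), 2)=148
  12: ids {1, 2, 4, 5} → ROUND(AVG(m.qty), 2)=90.5
  14: ids {6, 7, 10} → ROUND(AVG(m.qty), 2)=156.67
  16: ids {3, 9} → ROUND(AVG(m.qty), 2)=34.5

Jun | 148 ; Owen | 90.5 ; Mira | 156.67 ; Mira | 34.5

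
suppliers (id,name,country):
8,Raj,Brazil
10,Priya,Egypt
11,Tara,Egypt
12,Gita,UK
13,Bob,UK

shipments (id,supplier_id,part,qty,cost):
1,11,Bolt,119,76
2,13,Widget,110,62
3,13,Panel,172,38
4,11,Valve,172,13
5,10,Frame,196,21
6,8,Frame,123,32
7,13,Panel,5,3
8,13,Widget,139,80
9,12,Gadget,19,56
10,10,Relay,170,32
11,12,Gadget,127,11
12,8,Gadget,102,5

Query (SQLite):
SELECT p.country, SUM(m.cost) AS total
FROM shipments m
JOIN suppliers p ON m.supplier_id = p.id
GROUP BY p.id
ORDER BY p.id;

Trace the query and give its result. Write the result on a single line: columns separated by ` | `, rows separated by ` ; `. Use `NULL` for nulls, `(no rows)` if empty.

Brazil | 37 ; Egypt | 53 ; Egypt | 89 ; UK | 67 ; UK | 183

Join each shipments row to its suppliers via supplier_id.
Group joined rows by suppliers.id; compute SUM(m.cost) per group.
  8: ids {6, 12} → SUM(m.cost)=37
  10: ids {5, 10} → SUM(m.cost)=53
  11: ids {1, 4} → SUM(m.cost)=89
  12: ids {9, 11} → SUM(m.cost)=67
  13: ids {2, 3, 7, 8} → SUM(m.cost)=183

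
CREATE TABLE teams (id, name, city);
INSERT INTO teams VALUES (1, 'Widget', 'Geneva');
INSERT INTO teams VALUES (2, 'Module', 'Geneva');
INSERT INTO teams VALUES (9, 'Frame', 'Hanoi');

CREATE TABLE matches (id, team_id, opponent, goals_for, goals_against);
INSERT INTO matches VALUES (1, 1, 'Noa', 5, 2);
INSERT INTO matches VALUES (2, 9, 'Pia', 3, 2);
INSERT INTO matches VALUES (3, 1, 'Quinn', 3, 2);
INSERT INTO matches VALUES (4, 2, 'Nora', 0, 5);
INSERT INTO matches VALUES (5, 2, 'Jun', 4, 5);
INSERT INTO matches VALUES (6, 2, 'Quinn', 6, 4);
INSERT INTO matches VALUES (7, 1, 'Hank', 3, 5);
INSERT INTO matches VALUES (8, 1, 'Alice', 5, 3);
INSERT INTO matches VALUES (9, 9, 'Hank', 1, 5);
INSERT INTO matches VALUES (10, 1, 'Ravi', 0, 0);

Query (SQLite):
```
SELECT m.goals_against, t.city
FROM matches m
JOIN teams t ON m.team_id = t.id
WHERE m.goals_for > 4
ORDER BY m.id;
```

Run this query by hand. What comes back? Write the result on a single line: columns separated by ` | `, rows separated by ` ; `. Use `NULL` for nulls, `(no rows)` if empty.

2 | Geneva ; 4 | Geneva ; 3 | Geneva

Each matches row matches the teams row where team_id = teams.id.
Then keep rows with m.goals_for > 4.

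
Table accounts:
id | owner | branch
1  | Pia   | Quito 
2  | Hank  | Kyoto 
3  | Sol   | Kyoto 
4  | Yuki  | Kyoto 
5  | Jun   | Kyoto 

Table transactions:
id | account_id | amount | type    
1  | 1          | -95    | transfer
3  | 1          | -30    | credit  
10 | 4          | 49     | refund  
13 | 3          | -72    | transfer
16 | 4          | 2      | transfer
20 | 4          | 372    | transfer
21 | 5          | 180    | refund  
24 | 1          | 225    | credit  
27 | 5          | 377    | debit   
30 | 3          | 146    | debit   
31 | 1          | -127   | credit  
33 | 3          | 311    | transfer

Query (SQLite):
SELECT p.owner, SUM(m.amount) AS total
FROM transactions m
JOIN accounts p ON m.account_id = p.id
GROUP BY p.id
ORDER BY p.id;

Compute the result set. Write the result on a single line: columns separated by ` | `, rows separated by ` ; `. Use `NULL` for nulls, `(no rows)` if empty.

Join each transactions row to its accounts via account_id.
Group joined rows by accounts.id; compute SUM(m.amount) per group.
  1: ids {1, 3, 24, 31} → SUM(m.amount)=-27
  3: ids {13, 30, 33} → SUM(m.amount)=385
  4: ids {10, 16, 20} → SUM(m.amount)=423
  5: ids {21, 27} → SUM(m.amount)=557

Pia | -27 ; Sol | 385 ; Yuki | 423 ; Jun | 557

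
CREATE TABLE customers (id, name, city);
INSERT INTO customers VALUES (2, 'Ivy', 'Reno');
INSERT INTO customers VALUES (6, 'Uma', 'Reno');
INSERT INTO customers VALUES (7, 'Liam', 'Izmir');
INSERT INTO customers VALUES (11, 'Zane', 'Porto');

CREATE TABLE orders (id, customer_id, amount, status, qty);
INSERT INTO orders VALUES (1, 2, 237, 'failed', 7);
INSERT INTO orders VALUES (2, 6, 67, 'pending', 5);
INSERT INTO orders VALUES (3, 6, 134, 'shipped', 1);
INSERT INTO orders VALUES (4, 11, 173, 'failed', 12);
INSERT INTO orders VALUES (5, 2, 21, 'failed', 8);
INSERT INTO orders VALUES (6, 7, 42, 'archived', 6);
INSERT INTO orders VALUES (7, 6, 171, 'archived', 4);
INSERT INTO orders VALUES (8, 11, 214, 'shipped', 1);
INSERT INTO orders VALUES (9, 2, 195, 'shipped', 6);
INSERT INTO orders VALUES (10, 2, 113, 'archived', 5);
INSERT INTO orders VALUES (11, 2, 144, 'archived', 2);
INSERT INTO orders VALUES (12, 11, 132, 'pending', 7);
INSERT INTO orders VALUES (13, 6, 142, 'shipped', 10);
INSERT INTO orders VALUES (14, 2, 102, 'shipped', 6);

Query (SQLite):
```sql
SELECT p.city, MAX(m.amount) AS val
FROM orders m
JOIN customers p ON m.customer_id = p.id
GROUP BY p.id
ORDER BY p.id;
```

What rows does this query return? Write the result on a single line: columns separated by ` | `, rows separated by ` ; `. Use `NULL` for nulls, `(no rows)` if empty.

Join each orders row to its customers via customer_id.
Group joined rows by customers.id; compute MAX(m.amount) per group.
  2: ids {1, 5, 9, 10, 11, 14} → MAX(m.amount)=237
  6: ids {2, 3, 7, 13} → MAX(m.amount)=171
  7: ids {6} → MAX(m.amount)=42
  11: ids {4, 8, 12} → MAX(m.amount)=214

Reno | 237 ; Reno | 171 ; Izmir | 42 ; Porto | 214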